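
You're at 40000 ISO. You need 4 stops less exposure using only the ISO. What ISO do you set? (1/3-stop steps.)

ISO: 40000 → 32000 → 25600 → 20000 → 16000 → 12800 → 10000 → 8000 → 6400 → 5000 → 4000 → 3200 → 2500 — 4 stops dropped (darker).

ISO 2500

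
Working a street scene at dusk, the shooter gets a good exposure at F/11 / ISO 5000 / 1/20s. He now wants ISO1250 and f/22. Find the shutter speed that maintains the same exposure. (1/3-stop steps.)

ISO: 5000 → 4000 → 3200 → 2500 → 2000 → 1600 → 1250 — 2 stops dropped (darker).
Aperture: f/11 → f/13 → f/14 → f/16 → f/18 → f/20 → f/22 — 2 stops stopped down (darker).
Net change so far: 4 stops darker. Offset with the shutter speed: 1/20 → 1/15 → 1/13 → 1/10 → 1/8 → 1/6 → 1/5 → 1/4 → 0.3 → 0.4 → 0.5 → 0.6 → 0.8.

0.8 s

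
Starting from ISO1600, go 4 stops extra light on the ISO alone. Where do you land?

ISO 25600

ISO: 1600 → 3200 → 6400 → 12800 → 25600 — 4 stops higher (brighter).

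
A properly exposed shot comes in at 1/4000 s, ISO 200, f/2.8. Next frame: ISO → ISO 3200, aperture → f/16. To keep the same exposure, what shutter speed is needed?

ISO: 200 → 400 → 800 → 1600 → 3200 — 4 stops higher (brighter).
Aperture: f/2.8 → f/4 → f/5.6 → f/8 → f/11 → f/16 — 5 stops stopped down (darker).
Net change so far: 1 stop darker. Offset with the shutter speed: 1/4000 → 1/2000.

1/2000s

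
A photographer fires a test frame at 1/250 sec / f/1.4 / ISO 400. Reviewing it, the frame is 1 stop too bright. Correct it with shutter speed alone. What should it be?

1/500s

Overexposed by 1 stop → need 1 stop darker.
Shutter speed: 1/250 → 1/500.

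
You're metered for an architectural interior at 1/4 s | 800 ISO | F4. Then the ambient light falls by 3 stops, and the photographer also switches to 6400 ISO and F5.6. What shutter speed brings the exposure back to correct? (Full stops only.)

Scene light: 3 stops darker.
ISO: 800 → 1600 → 3200 → 6400 — 3 stops raised (brighter).
Aperture: f/4 → f/5.6 — 1 stop narrower (darker).
Net so far: 1 stop darker. Shutter speed: 1/4 → 1/2.

1/2s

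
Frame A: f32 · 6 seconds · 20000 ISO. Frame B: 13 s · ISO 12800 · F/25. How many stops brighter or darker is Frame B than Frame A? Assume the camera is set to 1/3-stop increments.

1 stop brighter

Aperture: f/32 → f/29 → f/25 — 2/3 stop opened up (brighter).
Shutter speed: 6 → 8 → 10 → 13 — 1 stop slower (brighter).
ISO: 20000 → 16000 → 12800 — 2/3 stop dropped (darker).
Net: +2/3 +1 −2/3 = +1 stop.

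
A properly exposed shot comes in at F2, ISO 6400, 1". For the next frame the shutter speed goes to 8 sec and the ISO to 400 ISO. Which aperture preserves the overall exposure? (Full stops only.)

Shutter speed: 1 → 2 → 4 → 8 — 3 stops longer (brighter).
ISO: 6400 → 3200 → 1600 → 800 → 400 — 4 stops lower (darker).
Net change so far: 1 stop darker. Offset with the aperture: f/2 → f/1.4.

f/1.4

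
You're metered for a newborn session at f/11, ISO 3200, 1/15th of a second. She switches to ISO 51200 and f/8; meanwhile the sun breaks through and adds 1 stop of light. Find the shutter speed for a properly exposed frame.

1/1000s

Scene light: 1 stop brighter.
ISO: 3200 → 6400 → 12800 → 25600 → 51200 — 4 stops higher (brighter).
Aperture: f/11 → f/8 — 1 stop larger aperture (brighter).
Net so far: 6 stops brighter. Shutter speed: 1/15 → 1/30 → 1/60 → 1/125 → 1/250 → 1/500 → 1/1000.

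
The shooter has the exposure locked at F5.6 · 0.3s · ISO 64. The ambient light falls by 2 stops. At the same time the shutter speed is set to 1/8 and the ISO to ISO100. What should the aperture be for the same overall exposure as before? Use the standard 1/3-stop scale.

f/2.2

Scene light: 2 stops darker.
Shutter speed: 0.3 → 1/4 → 1/5 → 1/6 → 1/8 — 1 1/3 stops shorter (darker).
ISO: 64 → 80 → 100 — 2/3 stop raised (brighter).
Net so far: 2 2/3 stops darker. Aperture: f/5.6 → f/5 → f/4.5 → f/4 → f/3.5 → f/3.2 → f/2.8 → f/2.5 → f/2.2.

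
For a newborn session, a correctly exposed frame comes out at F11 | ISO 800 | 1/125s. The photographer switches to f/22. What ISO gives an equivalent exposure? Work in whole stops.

ISO 3200

Aperture: f/11 → f/16 → f/22 — 2 stops narrower (darker).
Need 2 stops brighter from the ISO: 800 → 1600 → 3200.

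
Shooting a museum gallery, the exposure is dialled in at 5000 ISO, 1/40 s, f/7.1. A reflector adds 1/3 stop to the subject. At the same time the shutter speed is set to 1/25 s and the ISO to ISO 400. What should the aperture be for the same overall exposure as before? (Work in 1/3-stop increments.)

f/2.8

Scene light: 1/3 stop brighter.
Shutter speed: 1/40 → 1/30 → 1/25 — 2/3 stop slower (brighter).
ISO: 5000 → 4000 → 3200 → 2500 → 2000 → 1600 → 1250 → 1000 → 800 → 640 → 500 → 400 — 3 2/3 stops dropped (darker).
Net so far: 2 2/3 stops darker. Aperture: f/7.1 → f/6.3 → f/5.6 → f/5 → f/4.5 → f/4 → f/3.5 → f/3.2 → f/2.8.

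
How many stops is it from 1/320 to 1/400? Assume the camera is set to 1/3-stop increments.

1/3 stop

1/320 → 1/400 — count the steps: 1 third-stops = 1/3 stop.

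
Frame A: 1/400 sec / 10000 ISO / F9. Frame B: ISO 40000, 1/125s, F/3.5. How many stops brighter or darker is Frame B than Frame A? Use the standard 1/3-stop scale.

Aperture: f/9 → f/8 → f/7.1 → f/6.3 → f/5.6 → f/5 → f/4.5 → f/4 → f/3.5 — 2 2/3 stops wider (brighter).
Shutter speed: 1/400 → 1/320 → 1/250 → 1/200 → 1/160 → 1/125 — 1 2/3 stops longer (brighter).
ISO: 10000 → 12800 → 16000 → 20000 → 25600 → 32000 → 40000 — 2 stops higher (brighter).
Net: +2 2/3 +1 2/3 +2 = +6 1/3 stops.

6 1/3 stops brighter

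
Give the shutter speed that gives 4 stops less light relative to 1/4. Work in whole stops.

1/60s

Shutter speed: 1/4 → 1/8 → 1/15 → 1/30 → 1/60 — 4 stops faster (darker).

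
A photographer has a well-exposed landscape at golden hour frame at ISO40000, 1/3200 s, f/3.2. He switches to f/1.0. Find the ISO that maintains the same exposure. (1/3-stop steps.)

Aperture: f/3.2 → f/2.8 → f/2.5 → f/2.2 → f/2 → f/1.8 → f/1.6 → f/1.4 → f/1.2 → f/1.1 → f/1.0 — 3 1/3 stops larger aperture (brighter).
Need 3 1/3 stops darker from the ISO: 40000 → 32000 → 25600 → 20000 → 16000 → 12800 → 10000 → 8000 → 6400 → 5000 → 4000.

ISO 4000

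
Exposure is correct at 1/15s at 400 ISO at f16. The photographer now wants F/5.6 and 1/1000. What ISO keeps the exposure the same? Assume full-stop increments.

ISO 3200

Aperture: f/16 → f/11 → f/8 → f/5.6 — 3 stops opened up (brighter).
Shutter speed: 1/15 → 1/30 → 1/60 → 1/125 → 1/250 → 1/500 → 1/1000 — 6 stops faster (darker).
Net change so far: 3 stops darker. Offset with the ISO: 400 → 800 → 1600 → 3200.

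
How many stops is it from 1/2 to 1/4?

1 stop

1/2 → 1/4 — count the steps: 1 stop.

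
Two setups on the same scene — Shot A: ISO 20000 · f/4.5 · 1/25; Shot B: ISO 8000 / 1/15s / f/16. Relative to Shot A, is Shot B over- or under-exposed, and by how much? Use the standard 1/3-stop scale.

4 1/3 stops darker

Aperture: f/4.5 → f/5 → f/5.6 → f/6.3 → f/7.1 → f/8 → f/9 → f/10 → f/11 → f/13 → f/14 → f/16 — 3 2/3 stops smaller aperture (darker).
Shutter speed: 1/25 → 1/20 → 1/15 — 2/3 stop longer (brighter).
ISO: 20000 → 16000 → 12800 → 10000 → 8000 — 1 1/3 stops dropped (darker).
Net: −3 2/3 +2/3 −1 1/3 = −4 1/3 stops.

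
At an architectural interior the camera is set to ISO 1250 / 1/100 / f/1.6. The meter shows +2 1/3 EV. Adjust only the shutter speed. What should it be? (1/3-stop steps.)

Overexposed by 2 1/3 stops → need 2 1/3 stops darker.
Shutter speed: 1/100 → 1/125 → 1/160 → 1/200 → 1/250 → 1/320 → 1/400 → 1/500.

1/500s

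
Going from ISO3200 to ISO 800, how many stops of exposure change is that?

3200 → 1600 → 800 — count the steps: 2 stops.

2 stops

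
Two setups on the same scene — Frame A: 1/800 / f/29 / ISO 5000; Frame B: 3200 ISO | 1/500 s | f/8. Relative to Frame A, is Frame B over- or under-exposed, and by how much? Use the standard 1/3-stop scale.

3 2/3 stops brighter

Aperture: f/29 → f/25 → f/22 → f/20 → f/18 → f/16 → f/14 → f/13 → f/11 → f/10 → f/9 → f/8 — 3 2/3 stops opened up (brighter).
Shutter speed: 1/800 → 1/640 → 1/500 — 2/3 stop slower (brighter).
ISO: 5000 → 4000 → 3200 — 2/3 stop dropped (darker).
Net: +3 2/3 +2/3 −2/3 = +3 2/3 stops.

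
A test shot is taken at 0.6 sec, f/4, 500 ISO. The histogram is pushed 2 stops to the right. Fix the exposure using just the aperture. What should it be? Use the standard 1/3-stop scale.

f/8

Overexposed by 2 stops → need 2 stops darker.
Aperture: f/4 → f/4.5 → f/5 → f/5.6 → f/6.3 → f/7.1 → f/8.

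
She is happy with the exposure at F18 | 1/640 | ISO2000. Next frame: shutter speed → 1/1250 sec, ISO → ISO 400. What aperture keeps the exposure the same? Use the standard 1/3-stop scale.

f/5.6

Shutter speed: 1/640 → 1/800 → 1/1000 → 1/1250 — 1 stop shorter (darker).
ISO: 2000 → 1600 → 1250 → 1000 → 800 → 640 → 500 → 400 — 2 1/3 stops dropped (darker).
Net change so far: 3 1/3 stops darker. Offset with the aperture: f/18 → f/16 → f/14 → f/13 → f/11 → f/10 → f/9 → f/8 → f/7.1 → f/6.3 → f/5.6.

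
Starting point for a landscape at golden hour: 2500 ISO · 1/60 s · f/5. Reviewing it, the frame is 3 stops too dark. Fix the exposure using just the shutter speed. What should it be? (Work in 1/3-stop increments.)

1/8s

Underexposed by 3 stops → need 3 stops brighter.
Shutter speed: 1/60 → 1/50 → 1/40 → 1/30 → 1/25 → 1/20 → 1/15 → 1/13 → 1/10 → 1/8.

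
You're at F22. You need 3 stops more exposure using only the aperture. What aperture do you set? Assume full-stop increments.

Aperture: f/22 → f/16 → f/11 → f/8 — 3 stops larger aperture (brighter).

f/8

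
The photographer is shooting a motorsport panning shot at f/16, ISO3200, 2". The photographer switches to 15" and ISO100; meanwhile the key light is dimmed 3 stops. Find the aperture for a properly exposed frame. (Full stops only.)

Scene light: 3 stops darker.
Shutter speed: 2 → 4 → 8 → 15 — 3 stops longer (brighter).
ISO: 3200 → 1600 → 800 → 400 → 200 → 100 — 5 stops dropped (darker).
Net so far: 5 stops darker. Aperture: f/16 → f/11 → f/8 → f/5.6 → f/4 → f/2.8.

f/2.8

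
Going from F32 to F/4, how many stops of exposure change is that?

6 stops

f/32 → f/22 → f/16 → f/11 → f/8 → f/5.6 → f/4 — count the steps: 6 stops.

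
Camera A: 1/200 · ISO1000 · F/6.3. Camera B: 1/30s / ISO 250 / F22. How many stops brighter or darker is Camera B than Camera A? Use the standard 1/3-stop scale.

Aperture: f/6.3 → f/7.1 → f/8 → f/9 → f/10 → f/11 → f/13 → f/14 → f/16 → f/18 → f/20 → f/22 — 3 2/3 stops narrower (darker).
Shutter speed: 1/200 → 1/160 → 1/125 → 1/100 → 1/80 → 1/60 → 1/50 → 1/40 → 1/30 — 2 2/3 stops longer (brighter).
ISO: 1000 → 800 → 640 → 500 → 400 → 320 → 250 — 2 stops lower (darker).
Net: −3 2/3 +2 2/3 −2 = −3 stops.

3 stops darker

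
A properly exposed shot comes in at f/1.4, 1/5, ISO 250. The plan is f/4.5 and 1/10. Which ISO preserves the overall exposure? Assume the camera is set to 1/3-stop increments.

ISO 5000

Aperture: f/1.4 → f/1.6 → f/1.8 → f/2 → f/2.2 → f/2.5 → f/2.8 → f/3.2 → f/3.5 → f/4 → f/4.5 — 3 1/3 stops stopped down (darker).
Shutter speed: 1/5 → 1/6 → 1/8 → 1/10 — 1 stop shorter (darker).
Net change so far: 4 1/3 stops darker. Offset with the ISO: 250 → 320 → 400 → 500 → 640 → 800 → 1000 → 1250 → 1600 → 2000 → 2500 → 3200 → 4000 → 5000.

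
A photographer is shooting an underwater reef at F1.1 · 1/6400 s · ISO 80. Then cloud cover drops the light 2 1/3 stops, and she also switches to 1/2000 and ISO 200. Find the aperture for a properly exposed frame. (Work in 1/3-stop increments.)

f/1.4

Scene light: 2 1/3 stops darker.
Shutter speed: 1/6400 → 1/5000 → 1/4000 → 1/3200 → 1/2500 → 1/2000 — 1 2/3 stops slower (brighter).
ISO: 80 → 100 → 125 → 160 → 200 — 1 1/3 stops raised (brighter).
Net so far: 2/3 stop brighter. Aperture: f/1.1 → f/1.2 → f/1.4.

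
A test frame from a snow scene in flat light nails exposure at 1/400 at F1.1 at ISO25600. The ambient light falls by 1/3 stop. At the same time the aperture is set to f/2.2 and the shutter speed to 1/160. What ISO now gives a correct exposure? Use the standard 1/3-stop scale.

Scene light: 1/3 stop darker.
Aperture: f/1.1 → f/1.2 → f/1.4 → f/1.6 → f/1.8 → f/2 → f/2.2 — 2 stops smaller aperture (darker).
Shutter speed: 1/400 → 1/320 → 1/250 → 1/200 → 1/160 — 1 1/3 stops longer (brighter).
Net so far: 1 stop darker. ISO: 25600 → 32000 → 40000 → 51200.

ISO 51200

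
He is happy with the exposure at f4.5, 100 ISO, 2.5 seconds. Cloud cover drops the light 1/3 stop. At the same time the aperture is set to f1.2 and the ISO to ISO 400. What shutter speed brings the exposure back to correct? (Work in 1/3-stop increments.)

1/15s

Scene light: 1/3 stop darker.
Aperture: f/4.5 → f/4 → f/3.5 → f/3.2 → f/2.8 → f/2.5 → f/2.2 → f/2 → f/1.8 → f/1.6 → f/1.4 → f/1.2 — 3 2/3 stops wider (brighter).
ISO: 100 → 125 → 160 → 200 → 250 → 320 → 400 — 2 stops higher (brighter).
Net so far: 5 1/3 stops brighter. Shutter speed: 2.5 → 2 → 1.6 → 1.3 → 1 → 0.8 → 0.6 → 0.5 → 0.4 → 0.3 → 1/4 → 1/5 → 1/6 → 1/8 → 1/10 → 1/13 → 1/15.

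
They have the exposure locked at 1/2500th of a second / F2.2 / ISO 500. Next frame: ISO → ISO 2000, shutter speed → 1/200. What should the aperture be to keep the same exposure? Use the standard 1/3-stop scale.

f/16

ISO: 500 → 640 → 800 → 1000 → 1250 → 1600 → 2000 — 2 stops higher (brighter).
Shutter speed: 1/2500 → 1/2000 → 1/1600 → 1/1250 → 1/1000 → 1/800 → 1/640 → 1/500 → 1/400 → 1/320 → 1/250 → 1/200 — 3 2/3 stops slower (brighter).
Net change so far: 5 2/3 stops brighter. Offset with the aperture: f/2.2 → f/2.5 → f/2.8 → f/3.2 → f/3.5 → f/4 → f/4.5 → f/5 → f/5.6 → f/6.3 → f/7.1 → f/8 → f/9 → f/10 → f/11 → f/13 → f/14 → f/16.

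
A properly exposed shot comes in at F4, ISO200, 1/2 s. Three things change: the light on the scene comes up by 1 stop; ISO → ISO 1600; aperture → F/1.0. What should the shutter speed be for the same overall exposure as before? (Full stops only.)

Scene light: 1 stop brighter.
ISO: 200 → 400 → 800 → 1600 — 3 stops raised (brighter).
Aperture: f/4 → f/2.8 → f/2 → f/1.4 → f/1.0 — 4 stops larger aperture (brighter).
Net so far: 8 stops brighter. Shutter speed: 1/2 → 1/4 → 1/8 → 1/15 → 1/30 → 1/60 → 1/125 → 1/250 → 1/500.

1/500s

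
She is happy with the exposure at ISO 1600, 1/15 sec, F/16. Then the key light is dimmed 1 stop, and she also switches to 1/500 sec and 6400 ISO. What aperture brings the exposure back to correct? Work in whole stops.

f/4

Scene light: 1 stop darker.
Shutter speed: 1/15 → 1/30 → 1/60 → 1/125 → 1/250 → 1/500 — 5 stops shorter (darker).
ISO: 1600 → 3200 → 6400 — 2 stops higher (brighter).
Net so far: 4 stops darker. Aperture: f/16 → f/11 → f/8 → f/5.6 → f/4.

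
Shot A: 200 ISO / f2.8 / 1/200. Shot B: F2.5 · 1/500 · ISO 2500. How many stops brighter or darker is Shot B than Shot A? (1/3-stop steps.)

Aperture: f/2.8 → f/2.5 — 1/3 stop wider (brighter).
Shutter speed: 1/200 → 1/250 → 1/320 → 1/400 → 1/500 — 1 1/3 stops faster (darker).
ISO: 200 → 250 → 320 → 400 → 500 → 640 → 800 → 1000 → 1250 → 1600 → 2000 → 2500 — 3 2/3 stops raised (brighter).
Net: +1/3 −1 1/3 +3 2/3 = +2 2/3 stops.

2 2/3 stops brighter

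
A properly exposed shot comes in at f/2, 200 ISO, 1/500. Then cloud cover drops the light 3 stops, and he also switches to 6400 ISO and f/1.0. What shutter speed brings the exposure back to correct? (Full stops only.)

1/8000s

Scene light: 3 stops darker.
ISO: 200 → 400 → 800 → 1600 → 3200 → 6400 — 5 stops raised (brighter).
Aperture: f/2 → f/1.4 → f/1.0 — 2 stops opened up (brighter).
Net so far: 4 stops brighter. Shutter speed: 1/500 → 1/1000 → 1/2000 → 1/4000 → 1/8000.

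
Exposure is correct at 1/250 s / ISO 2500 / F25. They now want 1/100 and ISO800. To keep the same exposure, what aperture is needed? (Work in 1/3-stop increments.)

f/22

Shutter speed: 1/250 → 1/200 → 1/160 → 1/125 → 1/100 — 1 1/3 stops slower (brighter).
ISO: 2500 → 2000 → 1600 → 1250 → 1000 → 800 — 1 2/3 stops lower (darker).
Net change so far: 1/3 stop darker. Offset with the aperture: f/25 → f/22.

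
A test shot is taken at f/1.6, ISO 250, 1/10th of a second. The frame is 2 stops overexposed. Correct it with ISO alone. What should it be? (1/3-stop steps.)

ISO 64

Overexposed by 2 stops → need 2 stops darker.
ISO: 250 → 200 → 160 → 125 → 100 → 80 → 64.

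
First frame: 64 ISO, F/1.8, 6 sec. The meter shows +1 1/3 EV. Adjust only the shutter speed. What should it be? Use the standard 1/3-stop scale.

Overexposed by 1 1/3 stops → need 1 1/3 stops darker.
Shutter speed: 6 → 5 → 4 → 3.2 → 2.5.

2.5 s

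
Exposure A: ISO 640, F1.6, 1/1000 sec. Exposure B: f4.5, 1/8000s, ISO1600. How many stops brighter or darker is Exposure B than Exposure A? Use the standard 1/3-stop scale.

Aperture: f/1.6 → f/1.8 → f/2 → f/2.2 → f/2.5 → f/2.8 → f/3.2 → f/3.5 → f/4 → f/4.5 — 3 stops stopped down (darker).
Shutter speed: 1/1000 → 1/1250 → 1/1600 → 1/2000 → 1/2500 → 1/3200 → 1/4000 → 1/5000 → 1/6400 → 1/8000 — 3 stops shorter (darker).
ISO: 640 → 800 → 1000 → 1250 → 1600 — 1 1/3 stops raised (brighter).
Net: −3 −3 +1 1/3 = −4 2/3 stops.

4 2/3 stops darker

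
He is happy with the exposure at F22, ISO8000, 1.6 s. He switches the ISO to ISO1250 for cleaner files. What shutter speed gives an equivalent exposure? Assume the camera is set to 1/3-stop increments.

ISO: 8000 → 6400 → 5000 → 4000 → 3200 → 2500 → 2000 → 1600 → 1250 — 2 2/3 stops dropped (darker).
Need 2 2/3 stops brighter from the shutter speed: 1.6 → 2 → 2.5 → 3.2 → 4 → 5 → 6 → 8 → 10.

10 s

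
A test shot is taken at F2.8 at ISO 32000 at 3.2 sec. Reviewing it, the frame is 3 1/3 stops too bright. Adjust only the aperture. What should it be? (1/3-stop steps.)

Overexposed by 3 1/3 stops → need 3 1/3 stops darker.
Aperture: f/2.8 → f/3.2 → f/3.5 → f/4 → f/4.5 → f/5 → f/5.6 → f/6.3 → f/7.1 → f/8 → f/9.

f/9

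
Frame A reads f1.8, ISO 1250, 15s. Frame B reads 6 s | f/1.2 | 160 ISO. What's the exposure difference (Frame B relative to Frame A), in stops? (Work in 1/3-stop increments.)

Aperture: f/1.8 → f/1.6 → f/1.4 → f/1.2 — 1 stop opened up (brighter).
Shutter speed: 15 → 13 → 10 → 8 → 6 — 1 1/3 stops faster (darker).
ISO: 1250 → 1000 → 800 → 640 → 500 → 400 → 320 → 250 → 200 → 160 — 3 stops dropped (darker).
Net: +1 −1 1/3 −3 = −3 1/3 stops.

3 1/3 stops darker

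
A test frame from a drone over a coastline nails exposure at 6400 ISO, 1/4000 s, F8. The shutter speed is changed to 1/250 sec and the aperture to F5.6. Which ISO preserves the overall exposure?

ISO 200

Shutter speed: 1/4000 → 1/2000 → 1/1000 → 1/500 → 1/250 — 4 stops slower (brighter).
Aperture: f/8 → f/5.6 — 1 stop larger aperture (brighter).
Net change so far: 5 stops brighter. Offset with the ISO: 6400 → 3200 → 1600 → 800 → 400 → 200.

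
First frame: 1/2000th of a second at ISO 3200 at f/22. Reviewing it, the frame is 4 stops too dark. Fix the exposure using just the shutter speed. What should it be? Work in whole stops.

1/125s

Underexposed by 4 stops → need 4 stops brighter.
Shutter speed: 1/2000 → 1/1000 → 1/500 → 1/250 → 1/125.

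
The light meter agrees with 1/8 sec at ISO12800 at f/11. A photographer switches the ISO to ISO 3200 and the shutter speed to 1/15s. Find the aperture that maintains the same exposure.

ISO: 12800 → 6400 → 3200 — 2 stops dropped (darker).
Shutter speed: 1/8 → 1/15 — 1 stop faster (darker).
Net change so far: 3 stops darker. Offset with the aperture: f/11 → f/8 → f/5.6 → f/4.

f/4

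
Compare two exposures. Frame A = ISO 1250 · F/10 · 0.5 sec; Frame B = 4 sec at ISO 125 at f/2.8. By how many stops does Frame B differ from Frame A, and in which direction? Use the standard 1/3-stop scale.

Aperture: f/10 → f/9 → f/8 → f/7.1 → f/6.3 → f/5.6 → f/5 → f/4.5 → f/4 → f/3.5 → f/3.2 → f/2.8 — 3 2/3 stops wider (brighter).
Shutter speed: 0.5 → 0.6 → 0.8 → 1 → 1.3 → 1.6 → 2 → 2.5 → 3.2 → 4 — 3 stops slower (brighter).
ISO: 1250 → 1000 → 800 → 640 → 500 → 400 → 320 → 250 → 200 → 160 → 125 — 3 1/3 stops dropped (darker).
Net: +3 2/3 +3 −3 1/3 = +3 1/3 stops.

3 1/3 stops brighter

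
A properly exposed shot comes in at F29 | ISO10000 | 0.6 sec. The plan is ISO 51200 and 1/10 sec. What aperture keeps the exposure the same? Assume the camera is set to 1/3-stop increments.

f/25

ISO: 10000 → 12800 → 16000 → 20000 → 25600 → 32000 → 40000 → 51200 — 2 1/3 stops raised (brighter).
Shutter speed: 0.6 → 0.5 → 0.4 → 0.3 → 1/4 → 1/5 → 1/6 → 1/8 → 1/10 — 2 2/3 stops faster (darker).
Net change so far: 1/3 stop darker. Offset with the aperture: f/29 → f/25.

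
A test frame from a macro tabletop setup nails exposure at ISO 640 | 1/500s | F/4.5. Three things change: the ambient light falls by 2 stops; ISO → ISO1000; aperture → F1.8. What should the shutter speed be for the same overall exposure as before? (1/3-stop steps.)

1/1250s

Scene light: 2 stops darker.
ISO: 640 → 800 → 1000 — 2/3 stop raised (brighter).
Aperture: f/4.5 → f/4 → f/3.5 → f/3.2 → f/2.8 → f/2.5 → f/2.2 → f/2 → f/1.8 — 2 2/3 stops larger aperture (brighter).
Net so far: 1 1/3 stops brighter. Shutter speed: 1/500 → 1/640 → 1/800 → 1/1000 → 1/1250.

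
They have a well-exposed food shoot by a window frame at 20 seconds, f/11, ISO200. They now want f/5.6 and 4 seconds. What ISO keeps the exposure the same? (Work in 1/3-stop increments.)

ISO 250

Aperture: f/11 → f/10 → f/9 → f/8 → f/7.1 → f/6.3 → f/5.6 — 2 stops larger aperture (brighter).
Shutter speed: 20 → 15 → 13 → 10 → 8 → 6 → 5 → 4 — 2 1/3 stops shorter (darker).
Net change so far: 1/3 stop darker. Offset with the ISO: 200 → 250.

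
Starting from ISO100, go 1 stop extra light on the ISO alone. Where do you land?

ISO: 100 → 200 — 1 stop higher (brighter).

ISO 200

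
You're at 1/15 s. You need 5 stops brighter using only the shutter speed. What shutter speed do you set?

2 s

Shutter speed: 1/15 → 1/8 → 1/4 → 1/2 → 1 → 2 — 5 stops longer (brighter).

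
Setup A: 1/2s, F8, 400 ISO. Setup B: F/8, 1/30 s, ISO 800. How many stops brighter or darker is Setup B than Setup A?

3 stops darker

Aperture: unchanged.
Shutter speed: 1/2 → 1/4 → 1/8 → 1/15 → 1/30 — 4 stops shorter (darker).
ISO: 400 → 800 — 1 stop higher (brighter).
Net: −4 +1 = −3 stops.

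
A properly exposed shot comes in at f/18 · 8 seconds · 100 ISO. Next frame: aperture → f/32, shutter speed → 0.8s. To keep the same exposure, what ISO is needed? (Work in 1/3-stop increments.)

Aperture: f/18 → f/20 → f/22 → f/25 → f/29 → f/32 — 1 2/3 stops narrower (darker).
Shutter speed: 8 → 6 → 5 → 4 → 3.2 → 2.5 → 2 → 1.6 → 1.3 → 1 → 0.8 — 3 1/3 stops shorter (darker).
Net change so far: 5 stops darker. Offset with the ISO: 100 → 125 → 160 → 200 → 250 → 320 → 400 → 500 → 640 → 800 → 1000 → 1250 → 1600 → 2000 → 2500 → 3200.

ISO 3200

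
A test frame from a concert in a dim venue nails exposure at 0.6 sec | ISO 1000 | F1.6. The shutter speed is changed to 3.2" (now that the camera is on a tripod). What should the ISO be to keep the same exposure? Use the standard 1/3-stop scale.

ISO 200

Shutter speed: 0.6 → 0.8 → 1 → 1.3 → 1.6 → 2 → 2.5 → 3.2 — 2 1/3 stops slower (brighter).
Need 2 1/3 stops darker from the ISO: 1000 → 800 → 640 → 500 → 400 → 320 → 250 → 200.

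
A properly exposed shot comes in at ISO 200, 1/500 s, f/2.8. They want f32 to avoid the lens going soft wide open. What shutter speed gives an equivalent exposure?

Aperture: f/2.8 → f/4 → f/5.6 → f/8 → f/11 → f/16 → f/22 → f/32 — 7 stops narrower (darker).
Need 7 stops brighter from the shutter speed: 1/500 → 1/250 → 1/125 → 1/60 → 1/30 → 1/15 → 1/8 → 1/4.

1/4s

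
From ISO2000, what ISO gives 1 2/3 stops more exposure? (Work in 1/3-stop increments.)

ISO 6400

ISO: 2000 → 2500 → 3200 → 4000 → 5000 → 6400 — 1 2/3 stops raised (brighter).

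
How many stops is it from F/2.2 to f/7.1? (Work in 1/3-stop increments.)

f/2.2 → f/2.5 → f/2.8 → f/3.2 → f/3.5 → f/4 → f/4.5 → f/5 → f/5.6 → f/6.3 → f/7.1 — count the steps: 10 third-stops = 3 1/3 stops.

3 1/3 stops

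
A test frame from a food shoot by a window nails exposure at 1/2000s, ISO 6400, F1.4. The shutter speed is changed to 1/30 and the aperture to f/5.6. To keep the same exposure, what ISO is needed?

ISO 1600

Shutter speed: 1/2000 → 1/1000 → 1/500 → 1/250 → 1/125 → 1/60 → 1/30 — 6 stops longer (brighter).
Aperture: f/1.4 → f/2 → f/2.8 → f/4 → f/5.6 — 4 stops narrower (darker).
Net change so far: 2 stops brighter. Offset with the ISO: 6400 → 3200 → 1600.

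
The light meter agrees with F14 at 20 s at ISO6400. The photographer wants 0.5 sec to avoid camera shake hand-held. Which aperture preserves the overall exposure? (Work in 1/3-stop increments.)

f/2.2

Shutter speed: 20 → 15 → 13 → 10 → 8 → 6 → 5 → 4 → 3.2 → 2.5 → 2 → 1.6 → 1.3 → 1 → 0.8 → 0.6 → 0.5 — 5 1/3 stops faster (darker).
Need 5 1/3 stops brighter from the aperture: f/14 → f/13 → f/11 → f/10 → f/9 → f/8 → f/7.1 → f/6.3 → f/5.6 → f/5 → f/4.5 → f/4 → f/3.5 → f/3.2 → f/2.8 → f/2.5 → f/2.2.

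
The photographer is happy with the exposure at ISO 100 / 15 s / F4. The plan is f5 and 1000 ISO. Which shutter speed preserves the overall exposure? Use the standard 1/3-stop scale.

2.5 s

Aperture: f/4 → f/4.5 → f/5 — 2/3 stop narrower (darker).
ISO: 100 → 125 → 160 → 200 → 250 → 320 → 400 → 500 → 640 → 800 → 1000 — 3 1/3 stops higher (brighter).
Net change so far: 2 2/3 stops brighter. Offset with the shutter speed: 15 → 13 → 10 → 8 → 6 → 5 → 4 → 3.2 → 2.5.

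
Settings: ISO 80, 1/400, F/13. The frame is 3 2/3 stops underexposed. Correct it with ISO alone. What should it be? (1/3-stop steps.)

Underexposed by 3 2/3 stops → need 3 2/3 stops brighter.
ISO: 80 → 100 → 125 → 160 → 200 → 250 → 320 → 400 → 500 → 640 → 800 → 1000.

ISO 1000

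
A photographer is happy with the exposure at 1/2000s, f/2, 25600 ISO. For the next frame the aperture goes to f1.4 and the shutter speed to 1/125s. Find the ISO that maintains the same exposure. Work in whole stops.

Aperture: f/2 → f/1.4 — 1 stop wider (brighter).
Shutter speed: 1/2000 → 1/1000 → 1/500 → 1/250 → 1/125 — 4 stops slower (brighter).
Net change so far: 5 stops brighter. Offset with the ISO: 25600 → 12800 → 6400 → 3200 → 1600 → 800.

ISO 800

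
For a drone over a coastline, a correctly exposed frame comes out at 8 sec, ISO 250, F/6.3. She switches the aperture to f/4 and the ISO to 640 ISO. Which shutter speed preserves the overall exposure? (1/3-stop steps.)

Aperture: f/6.3 → f/5.6 → f/5 → f/4.5 → f/4 — 1 1/3 stops opened up (brighter).
ISO: 250 → 320 → 400 → 500 → 640 — 1 1/3 stops higher (brighter).
Net change so far: 2 2/3 stops brighter. Offset with the shutter speed: 8 → 6 → 5 → 4 → 3.2 → 2.5 → 2 → 1.6 → 1.3.

1.3 s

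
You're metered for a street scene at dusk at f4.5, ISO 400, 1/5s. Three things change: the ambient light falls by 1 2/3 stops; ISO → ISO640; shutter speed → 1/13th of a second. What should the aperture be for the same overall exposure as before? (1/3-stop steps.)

f/2

Scene light: 1 2/3 stops darker.
ISO: 400 → 500 → 640 — 2/3 stop higher (brighter).
Shutter speed: 1/5 → 1/6 → 1/8 → 1/10 → 1/13 — 1 1/3 stops shorter (darker).
Net so far: 2 1/3 stops darker. Aperture: f/4.5 → f/4 → f/3.5 → f/3.2 → f/2.8 → f/2.5 → f/2.2 → f/2.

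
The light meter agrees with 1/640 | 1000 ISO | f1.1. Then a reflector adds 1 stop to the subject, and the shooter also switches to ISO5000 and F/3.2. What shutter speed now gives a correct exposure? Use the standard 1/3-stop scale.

Scene light: 1 stop brighter.
ISO: 1000 → 1250 → 1600 → 2000 → 2500 → 3200 → 4000 → 5000 — 2 1/3 stops raised (brighter).
Aperture: f/1.1 → f/1.2 → f/1.4 → f/1.6 → f/1.8 → f/2 → f/2.2 → f/2.5 → f/2.8 → f/3.2 — 3 stops narrower (darker).
Net so far: 1/3 stop brighter. Shutter speed: 1/640 → 1/800.

1/800s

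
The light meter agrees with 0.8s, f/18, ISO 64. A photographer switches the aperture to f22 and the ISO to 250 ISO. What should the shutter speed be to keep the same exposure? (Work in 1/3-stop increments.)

0.3 s

Aperture: f/18 → f/20 → f/22 — 2/3 stop stopped down (darker).
ISO: 64 → 80 → 100 → 125 → 160 → 200 → 250 — 2 stops higher (brighter).
Net change so far: 1 1/3 stops brighter. Offset with the shutter speed: 0.8 → 0.6 → 0.5 → 0.4 → 0.3.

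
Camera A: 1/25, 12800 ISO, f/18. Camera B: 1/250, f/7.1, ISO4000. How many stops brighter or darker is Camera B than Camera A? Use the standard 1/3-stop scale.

Aperture: f/18 → f/16 → f/14 → f/13 → f/11 → f/10 → f/9 → f/8 → f/7.1 — 2 2/3 stops larger aperture (brighter).
Shutter speed: 1/25 → 1/30 → 1/40 → 1/50 → 1/60 → 1/80 → 1/100 → 1/125 → 1/160 → 1/200 → 1/250 — 3 1/3 stops shorter (darker).
ISO: 12800 → 10000 → 8000 → 6400 → 5000 → 4000 — 1 2/3 stops dropped (darker).
Net: +2 2/3 −3 1/3 −1 2/3 = −2 1/3 stops.

2 1/3 stops darker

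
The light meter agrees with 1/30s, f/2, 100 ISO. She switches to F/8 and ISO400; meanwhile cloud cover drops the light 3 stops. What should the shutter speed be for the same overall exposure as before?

1 s

Scene light: 3 stops darker.
Aperture: f/2 → f/2.8 → f/4 → f/5.6 → f/8 — 4 stops smaller aperture (darker).
ISO: 100 → 200 → 400 — 2 stops higher (brighter).
Net so far: 5 stops darker. Shutter speed: 1/30 → 1/15 → 1/8 → 1/4 → 1/2 → 1.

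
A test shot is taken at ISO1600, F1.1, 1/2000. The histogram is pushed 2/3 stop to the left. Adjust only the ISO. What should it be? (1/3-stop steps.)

Underexposed by 2/3 stop → need 2/3 stop brighter.
ISO: 1600 → 2000 → 2500.

ISO 2500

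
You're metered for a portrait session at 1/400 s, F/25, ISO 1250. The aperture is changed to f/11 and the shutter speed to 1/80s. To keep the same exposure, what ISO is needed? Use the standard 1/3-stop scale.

Aperture: f/25 → f/22 → f/20 → f/18 → f/16 → f/14 → f/13 → f/11 — 2 1/3 stops wider (brighter).
Shutter speed: 1/400 → 1/320 → 1/250 → 1/200 → 1/160 → 1/125 → 1/100 → 1/80 — 2 1/3 stops longer (brighter).
Net change so far: 4 2/3 stops brighter. Offset with the ISO: 1250 → 1000 → 800 → 640 → 500 → 400 → 320 → 250 → 200 → 160 → 125 → 100 → 80 → 64 → 50.

ISO 50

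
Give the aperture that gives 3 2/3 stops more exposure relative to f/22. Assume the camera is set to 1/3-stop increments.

Aperture: f/22 → f/20 → f/18 → f/16 → f/14 → f/13 → f/11 → f/10 → f/9 → f/8 → f/7.1 → f/6.3 — 3 2/3 stops wider (brighter).

f/6.3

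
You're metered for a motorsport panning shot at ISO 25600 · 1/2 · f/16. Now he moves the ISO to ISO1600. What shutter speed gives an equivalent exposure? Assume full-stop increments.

8 s

ISO: 25600 → 12800 → 6400 → 3200 → 1600 — 4 stops dropped (darker).
Need 4 stops brighter from the shutter speed: 1/2 → 1 → 2 → 4 → 8.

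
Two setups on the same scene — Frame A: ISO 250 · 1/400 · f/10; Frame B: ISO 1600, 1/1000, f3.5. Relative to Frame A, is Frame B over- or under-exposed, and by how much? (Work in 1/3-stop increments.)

4 1/3 stops brighter

Aperture: f/10 → f/9 → f/8 → f/7.1 → f/6.3 → f/5.6 → f/5 → f/4.5 → f/4 → f/3.5 — 3 stops wider (brighter).
Shutter speed: 1/400 → 1/500 → 1/640 → 1/800 → 1/1000 — 1 1/3 stops faster (darker).
ISO: 250 → 320 → 400 → 500 → 640 → 800 → 1000 → 1250 → 1600 — 2 2/3 stops higher (brighter).
Net: +3 −1 1/3 +2 2/3 = +4 1/3 stops.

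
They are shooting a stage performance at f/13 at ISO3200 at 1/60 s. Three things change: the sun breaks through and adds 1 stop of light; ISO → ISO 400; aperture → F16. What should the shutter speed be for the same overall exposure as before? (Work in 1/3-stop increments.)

1/10s

Scene light: 1 stop brighter.
ISO: 3200 → 2500 → 2000 → 1600 → 1250 → 1000 → 800 → 640 → 500 → 400 — 3 stops dropped (darker).
Aperture: f/13 → f/14 → f/16 — 2/3 stop narrower (darker).
Net so far: 2 2/3 stops darker. Shutter speed: 1/60 → 1/50 → 1/40 → 1/30 → 1/25 → 1/20 → 1/15 → 1/13 → 1/10.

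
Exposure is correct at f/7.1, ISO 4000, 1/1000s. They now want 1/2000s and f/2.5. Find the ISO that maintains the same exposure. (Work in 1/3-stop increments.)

ISO 1000

Shutter speed: 1/1000 → 1/1250 → 1/1600 → 1/2000 — 1 stop faster (darker).
Aperture: f/7.1 → f/6.3 → f/5.6 → f/5 → f/4.5 → f/4 → f/3.5 → f/3.2 → f/2.8 → f/2.5 — 3 stops opened up (brighter).
Net change so far: 2 stops brighter. Offset with the ISO: 4000 → 3200 → 2500 → 2000 → 1600 → 1250 → 1000.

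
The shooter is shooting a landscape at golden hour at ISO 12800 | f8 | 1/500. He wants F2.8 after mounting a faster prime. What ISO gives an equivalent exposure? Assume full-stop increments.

Aperture: f/8 → f/5.6 → f/4 → f/2.8 — 3 stops opened up (brighter).
Need 3 stops darker from the ISO: 12800 → 6400 → 3200 → 1600.

ISO 1600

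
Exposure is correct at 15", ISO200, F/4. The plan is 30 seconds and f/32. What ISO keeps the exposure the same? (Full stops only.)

Shutter speed: 15 → 30 — 1 stop longer (brighter).
Aperture: f/4 → f/5.6 → f/8 → f/11 → f/16 → f/22 → f/32 — 6 stops smaller aperture (darker).
Net change so far: 5 stops darker. Offset with the ISO: 200 → 400 → 800 → 1600 → 3200 → 6400.

ISO 6400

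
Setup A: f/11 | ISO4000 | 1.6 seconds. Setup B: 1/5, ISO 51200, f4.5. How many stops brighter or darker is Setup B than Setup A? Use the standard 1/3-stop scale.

Aperture: f/11 → f/10 → f/9 → f/8 → f/7.1 → f/6.3 → f/5.6 → f/5 → f/4.5 — 2 2/3 stops wider (brighter).
Shutter speed: 1.6 → 1.3 → 1 → 0.8 → 0.6 → 0.5 → 0.4 → 0.3 → 1/4 → 1/5 — 3 stops shorter (darker).
ISO: 4000 → 5000 → 6400 → 8000 → 10000 → 12800 → 16000 → 20000 → 25600 → 32000 → 40000 → 51200 — 3 2/3 stops raised (brighter).
Net: +2 2/3 −3 +3 2/3 = +3 1/3 stops.

3 1/3 stops brighter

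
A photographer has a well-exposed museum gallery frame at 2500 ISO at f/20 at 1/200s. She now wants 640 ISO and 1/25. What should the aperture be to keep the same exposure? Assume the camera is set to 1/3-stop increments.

ISO: 2500 → 2000 → 1600 → 1250 → 1000 → 800 → 640 — 2 stops lower (darker).
Shutter speed: 1/200 → 1/160 → 1/125 → 1/100 → 1/80 → 1/60 → 1/50 → 1/40 → 1/30 → 1/25 — 3 stops longer (brighter).
Net change so far: 1 stop brighter. Offset with the aperture: f/20 → f/22 → f/25 → f/29.

f/29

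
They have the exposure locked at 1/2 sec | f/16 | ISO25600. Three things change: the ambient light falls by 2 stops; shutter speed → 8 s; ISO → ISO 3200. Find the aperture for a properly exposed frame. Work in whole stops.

f/11

Scene light: 2 stops darker.
Shutter speed: 1/2 → 1 → 2 → 4 → 8 — 4 stops longer (brighter).
ISO: 25600 → 12800 → 6400 → 3200 — 3 stops lower (darker).
Net so far: 1 stop darker. Aperture: f/16 → f/11.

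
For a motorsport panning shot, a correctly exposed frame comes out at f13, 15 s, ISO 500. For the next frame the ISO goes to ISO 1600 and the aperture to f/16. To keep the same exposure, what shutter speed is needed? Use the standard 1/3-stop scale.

ISO: 500 → 640 → 800 → 1000 → 1250 → 1600 — 1 2/3 stops raised (brighter).
Aperture: f/13 → f/14 → f/16 — 2/3 stop smaller aperture (darker).
Net change so far: 1 stop brighter. Offset with the shutter speed: 15 → 13 → 10 → 8.

8 s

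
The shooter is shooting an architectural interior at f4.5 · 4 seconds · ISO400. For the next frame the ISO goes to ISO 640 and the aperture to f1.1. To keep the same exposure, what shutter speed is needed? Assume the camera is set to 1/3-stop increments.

1/6s

ISO: 400 → 500 → 640 — 2/3 stop raised (brighter).
Aperture: f/4.5 → f/4 → f/3.5 → f/3.2 → f/2.8 → f/2.5 → f/2.2 → f/2 → f/1.8 → f/1.6 → f/1.4 → f/1.2 → f/1.1 — 4 stops larger aperture (brighter).
Net change so far: 4 2/3 stops brighter. Offset with the shutter speed: 4 → 3.2 → 2.5 → 2 → 1.6 → 1.3 → 1 → 0.8 → 0.6 → 0.5 → 0.4 → 0.3 → 1/4 → 1/5 → 1/6.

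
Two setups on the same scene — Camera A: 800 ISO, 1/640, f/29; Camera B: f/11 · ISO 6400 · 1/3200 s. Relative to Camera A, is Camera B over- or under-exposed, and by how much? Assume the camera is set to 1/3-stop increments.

3 1/3 stops brighter

Aperture: f/29 → f/25 → f/22 → f/20 → f/18 → f/16 → f/14 → f/13 → f/11 — 2 2/3 stops wider (brighter).
Shutter speed: 1/640 → 1/800 → 1/1000 → 1/1250 → 1/1600 → 1/2000 → 1/2500 → 1/3200 — 2 1/3 stops faster (darker).
ISO: 800 → 1000 → 1250 → 1600 → 2000 → 2500 → 3200 → 4000 → 5000 → 6400 — 3 stops higher (brighter).
Net: +2 2/3 −2 1/3 +3 = +3 1/3 stops.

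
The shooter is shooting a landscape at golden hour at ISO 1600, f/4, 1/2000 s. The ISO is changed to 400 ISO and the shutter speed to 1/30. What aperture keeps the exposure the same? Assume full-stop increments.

f/16

ISO: 1600 → 800 → 400 — 2 stops lower (darker).
Shutter speed: 1/2000 → 1/1000 → 1/500 → 1/250 → 1/125 → 1/60 → 1/30 — 6 stops slower (brighter).
Net change so far: 4 stops brighter. Offset with the aperture: f/4 → f/5.6 → f/8 → f/11 → f/16.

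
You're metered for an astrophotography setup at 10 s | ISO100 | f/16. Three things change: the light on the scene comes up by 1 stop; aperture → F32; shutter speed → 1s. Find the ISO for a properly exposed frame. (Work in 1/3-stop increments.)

Scene light: 1 stop brighter.
Aperture: f/16 → f/18 → f/20 → f/22 → f/25 → f/29 → f/32 — 2 stops smaller aperture (darker).
Shutter speed: 10 → 8 → 6 → 5 → 4 → 3.2 → 2.5 → 2 → 1.6 → 1.3 → 1 — 3 1/3 stops faster (darker).
Net so far: 4 1/3 stops darker. ISO: 100 → 125 → 160 → 200 → 250 → 320 → 400 → 500 → 640 → 800 → 1000 → 1250 → 1600 → 2000.

ISO 2000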